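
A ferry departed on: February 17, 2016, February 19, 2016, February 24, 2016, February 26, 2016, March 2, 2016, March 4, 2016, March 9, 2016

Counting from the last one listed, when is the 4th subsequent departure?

Gaps: 2, 5, 2, 5, 2, 5 days — not constant, but cyclic with period 2.
The events fall on every Wednesday and Friday.
Next Friday: March 11, 2016.
Next Wednesday: March 16, 2016.
Next Friday: March 18, 2016.
The following Wednesday is March 23, 2016.

March 23, 2016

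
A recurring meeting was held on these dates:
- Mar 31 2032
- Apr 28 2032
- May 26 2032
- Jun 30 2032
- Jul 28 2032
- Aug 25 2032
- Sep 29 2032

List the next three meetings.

Oct 27 2032, Nov 24 2032, Dec 29 2032

All Wednesdays; the gaps (28, 28, 35, 28, 28, 35) vary with month length.
This is the last Wednesday of each month.
October 2032 ends with Wednesday Oct 27 2032.
Last Wednesday of November 2032: Nov 24 2032.
December 2032 ends with Wednesday Dec 29 2032.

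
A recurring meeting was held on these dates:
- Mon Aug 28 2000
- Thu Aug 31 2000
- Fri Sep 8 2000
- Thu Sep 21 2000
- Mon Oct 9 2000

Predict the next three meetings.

Intervals are 3, 8, 13, 18 days — an arithmetic progression with common difference 5.
Next gap: 23 days. Mon Oct 9 2000 + 23 days = Wed Nov 1 2000.
Next gap: 28 days. Wed Nov 1 2000 + 28 days = Wed Nov 29 2000.
Next gap: 33 days. Wed Nov 29 2000 + 33 days = Mon Jan 1 2001.

Wed Nov 1 2000, Wed Nov 29 2000, Mon Jan 1 2001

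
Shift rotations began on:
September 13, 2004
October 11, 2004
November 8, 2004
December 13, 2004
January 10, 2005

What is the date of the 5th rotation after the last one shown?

These are Mondays at 28- or 35-day spacing (28, 28, 35, 28).
The pattern: 2nd Monday of the month.
2nd Monday of February 2005: February 14, 2005.
March 2005 — 2nd Monday is March 14, 2005.
April 2005 — 2nd Monday is April 11, 2005.
May 2005 — 2nd Monday is May 9, 2005.
2nd Monday of June 2005: June 13, 2005.

June 13, 2005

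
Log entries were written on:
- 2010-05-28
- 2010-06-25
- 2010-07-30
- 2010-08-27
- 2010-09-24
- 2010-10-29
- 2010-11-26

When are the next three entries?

2010-12-31, 2011-01-28, 2011-02-25

All Fridays; the gaps (28, 35, 28, 28, 35, 28) vary with month length.
This is the last Friday of each month.
December 2010 ends with Friday 2010-12-31.
Last Friday of January 2011: 2011-01-28.
February 2011 ends with Friday 2011-02-25.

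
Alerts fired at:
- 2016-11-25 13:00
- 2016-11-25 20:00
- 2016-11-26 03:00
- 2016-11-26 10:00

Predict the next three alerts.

2016-11-26 17:00, 2016-11-27 00:00, 2016-11-27 07:00

Gaps: 7, 7, 7 hours — each event is 7 hours after the previous one.
2016-11-26 10:00 + 7 h = 2016-11-26 17:00.
2016-11-26 17:00 + 7 h = 2016-11-27 00:00.
2016-11-27 00:00 + 7 h = 2016-11-27 07:00.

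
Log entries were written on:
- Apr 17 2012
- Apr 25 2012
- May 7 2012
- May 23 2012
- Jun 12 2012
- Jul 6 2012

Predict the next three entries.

Gaps: 8, 12, 16, 20, 24 days — each gap is 4 larger than the previous one.
Next gap: 28 days. Jul 6 2012 + 28 days = Aug 3 2012.
Next gap: 32 days. Aug 3 2012 + 32 days = Sep 4 2012.
Next gap: 36 days. Sep 4 2012 + 36 days = Oct 10 2012.

Aug 3 2012, Sep 4 2012, Oct 10 2012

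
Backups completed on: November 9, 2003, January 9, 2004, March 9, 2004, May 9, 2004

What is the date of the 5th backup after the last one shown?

The day-of-month is always 9 (61, 60, 61 days between events).
So this recurs on the 9th of every 2 months.
Next: July 2004 → July 9, 2004.
Next: September 2004 → September 9, 2004.
November 2004: November 9, 2004.
January 2005: January 9, 2005.
Next: March 2005 → March 9, 2005.

March 9, 2005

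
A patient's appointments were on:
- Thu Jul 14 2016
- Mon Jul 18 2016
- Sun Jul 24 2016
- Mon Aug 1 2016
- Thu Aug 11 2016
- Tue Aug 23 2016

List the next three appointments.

Intervals are 4, 6, 8, 10, 12 days — an arithmetic progression with common difference 2.
Next gap: 14 days. Tue Aug 23 2016 + 14 days = Tue Sep 6 2016.
Next gap: 16 days. Tue Sep 6 2016 + 16 days = Thu Sep 22 2016.
Next gap: 18 days. Thu Sep 22 2016 + 18 days = Mon Oct 10 2016.

Tue Sep 6 2016, Thu Sep 22 2016, Mon Oct 10 2016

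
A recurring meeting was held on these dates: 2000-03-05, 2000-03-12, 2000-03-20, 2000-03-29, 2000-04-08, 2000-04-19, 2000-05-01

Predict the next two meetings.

Intervals are 7, 8, 9, 10, 11, 12 days — an arithmetic progression with common difference 1.
Next gap: 13 days. 2000-05-01 + 13 days = 2000-05-14.
Next gap: 14 days. 2000-05-14 + 14 days = 2000-05-28.

2000-05-14, 2000-05-28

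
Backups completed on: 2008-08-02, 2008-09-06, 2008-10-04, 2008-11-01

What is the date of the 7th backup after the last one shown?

Gaps: 35, 28, 28 days — a mix of 28 and 35. Every date is a Saturday.
Each is the 1st Saturday of its month.
December 2008 — 1st Saturday is 2008-12-06.
1st Saturday of January 2009: 2009-01-03.
1st Saturday of February 2009: 2009-02-07.
March 2009 — 1st Saturday is 2009-03-07.
April 2009 — 1st Saturday is 2009-04-04.
May 2009 — 1st Saturday is 2009-05-02.
June 2009 — 1st Saturday is 2009-06-06.

2009-06-06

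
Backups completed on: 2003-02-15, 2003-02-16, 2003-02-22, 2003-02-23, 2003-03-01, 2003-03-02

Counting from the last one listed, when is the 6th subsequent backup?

Every event lands on a Saturday or Sunday (gaps cycle 1, 6, 1, 6, 1).
So the schedule is: every Saturday and Sunday.
Next Saturday: 2003-03-08.
Next Sunday: 2003-03-09.
Next Saturday: 2003-03-15.
The following Sunday is 2003-03-16.
The following Saturday is 2003-03-22.
Next Sunday: 2003-03-23.

2003-03-23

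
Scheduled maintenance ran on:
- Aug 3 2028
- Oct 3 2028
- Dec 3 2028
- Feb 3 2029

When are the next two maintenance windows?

The day-of-month is always 3 (61, 61, 62 days between events).
So this recurs on the 3rd of every 2 months.
Next: April 2029 → Apr 3 2029.
Next: June 2029 → Jun 3 2029.

Apr 3 2029, Jun 3 2029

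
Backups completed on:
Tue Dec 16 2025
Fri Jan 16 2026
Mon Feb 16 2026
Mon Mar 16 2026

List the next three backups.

Thu Apr 16 2026, Sat May 16 2026, Tue Jun 16 2026

Gaps: 31, 31, 28 days — not constant. Every event is on the 16th of the month.
Pattern: the 16th of each month.
Next: April 2026 → Thu Apr 16 2026.
Next: May 2026 → Sat May 16 2026.
June 2026: Tue Jun 16 2026.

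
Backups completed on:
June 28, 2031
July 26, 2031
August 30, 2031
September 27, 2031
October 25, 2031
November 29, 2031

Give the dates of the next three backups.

All Saturdays; the gaps (28, 35, 28, 28, 35) vary with month length.
This is the last Saturday of each month.
December 2031 ends with Saturday December 27, 2031.
Last Saturday of January 2032: January 31, 2032.
February 2032 ends with Saturday February 28, 2032.

December 27, 2031; January 31, 2032; February 28, 2032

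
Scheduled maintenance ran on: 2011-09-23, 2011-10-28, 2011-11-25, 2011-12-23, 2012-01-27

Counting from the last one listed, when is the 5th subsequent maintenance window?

Gaps: 35, 28, 28, 35 days — a mix of 28 and 35. Every date is a Friday.
Each is the 4th Friday of its month.
4th Friday of February 2012: 2012-02-24.
4th Friday of March 2012: 2012-03-23.
April 2012 — 4th Friday is 2012-04-27.
May 2012 — 4th Friday is 2012-05-25.
June 2012 — 4th Friday is 2012-06-22.

2012-06-22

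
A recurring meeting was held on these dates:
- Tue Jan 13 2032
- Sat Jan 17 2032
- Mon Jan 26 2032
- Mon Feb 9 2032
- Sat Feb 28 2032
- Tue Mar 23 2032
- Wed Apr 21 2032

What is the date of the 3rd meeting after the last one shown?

Mon Aug 16 2032

Gaps: 4, 9, 14, 19, 24, 29 days — each gap is 5 larger than the previous one.
Next gap: 34 days. Wed Apr 21 2032 + 34 days = Tue May 25 2032.
Next gap: 39 days. Tue May 25 2032 + 39 days = Sat Jul 3 2032.
Next gap: 44 days. Sat Jul 3 2032 + 44 days = Mon Aug 16 2032.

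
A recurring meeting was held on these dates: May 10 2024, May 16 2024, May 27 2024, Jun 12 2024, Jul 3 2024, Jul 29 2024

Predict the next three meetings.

The spacing grows by 5 each time: 6, 11, 16, 21, 26 days.
Next gap: 31 days. Jul 29 2024 + 31 days = Aug 29 2024.
Next gap: 36 days. Aug 29 2024 + 36 days = Oct 4 2024.
Next gap: 41 days. Oct 4 2024 + 41 days = Nov 14 2024.

Aug 29 2024, Oct 4 2024, Nov 14 2024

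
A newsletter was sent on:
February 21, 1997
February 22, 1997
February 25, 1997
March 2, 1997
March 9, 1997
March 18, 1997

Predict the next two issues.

Intervals are 1, 3, 5, 7, 9 days — an arithmetic progression with common difference 2.
Next gap: 11 days. March 18, 1997 + 11 days = March 29, 1997.
Next gap: 13 days. March 29, 1997 + 13 days = April 11, 1997.

March 29, 1997; April 11, 1997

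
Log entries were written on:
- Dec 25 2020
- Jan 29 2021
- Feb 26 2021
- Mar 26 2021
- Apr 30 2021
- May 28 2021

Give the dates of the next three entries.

Jun 25 2021, Jul 30 2021, Aug 27 2021

These are Fridays with 35, 28, 28, 35, 28-day gaps.
Each is the final Friday of its month — Jan 29 2021 is past the 28th, so '4th Friday' doesn't fit.
Last Friday of June 2021: Jun 25 2021.
July 2021 ends with Friday Jul 30 2021.
August 2021 ends with Friday Aug 27 2021.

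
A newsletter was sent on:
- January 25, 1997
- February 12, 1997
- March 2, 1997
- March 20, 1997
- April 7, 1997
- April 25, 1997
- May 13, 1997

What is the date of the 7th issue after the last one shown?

September 16, 1997

Every event comes 18 days after the last (18, 18, 18, 18, 18, 18).
May 13, 1997 + 18 days = May 31, 1997.
May 31, 1997 + 18 days = June 18, 1997.
June 18, 1997 + 18 days = July 6, 1997.
July 6, 1997 + 18 days = July 24, 1997.
July 24, 1997 + 18 days = August 11, 1997.
August 11, 1997 + 18 days = August 29, 1997.
August 29, 1997 + 18 days = September 16, 1997.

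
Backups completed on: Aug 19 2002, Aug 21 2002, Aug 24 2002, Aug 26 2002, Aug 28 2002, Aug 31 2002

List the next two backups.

The gap pattern 2, 3, 2, 2, 3 repeats every 3 events.
These are the Mondays, Wednesdays and Saturdays of each week.
Next Monday: Sep 2 2002.
Next Wednesday: Sep 4 2002.

Sep 2 2002, Sep 4 2002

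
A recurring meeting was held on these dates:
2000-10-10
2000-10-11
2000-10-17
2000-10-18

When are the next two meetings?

2000-10-24, 2000-10-25

Every event lands on a Tuesday or Wednesday (gaps cycle 1, 6, 1).
So the schedule is: every Tuesday and Wednesday.
The following Tuesday is 2000-10-24.
The following Wednesday is 2000-10-25.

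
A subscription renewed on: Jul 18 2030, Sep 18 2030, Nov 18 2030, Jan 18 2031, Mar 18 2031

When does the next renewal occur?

The day-of-month is always 18 (62, 61, 61, 59 days between events).
So this recurs on the 18th of every 2 months.
May 2031: May 18 2031.

May 18 2031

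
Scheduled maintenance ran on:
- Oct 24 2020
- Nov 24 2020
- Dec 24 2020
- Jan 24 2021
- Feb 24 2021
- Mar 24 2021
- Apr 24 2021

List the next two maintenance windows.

The day-of-month is always 24 (31, 30, 31, 31, 28, 31 days between events).
So this recurs on the 24th of each month.
May 2021: May 24 2021.
June 2021: Jun 24 2021.

May 24 2021, Jun 24 2021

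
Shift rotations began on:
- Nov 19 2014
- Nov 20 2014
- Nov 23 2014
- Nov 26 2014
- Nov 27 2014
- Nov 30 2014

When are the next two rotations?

Dec 3 2014, Dec 4 2014

Gaps: 1, 3, 3, 1, 3 days — not constant, but cyclic with period 3.
The events fall on every Wednesday, Thursday and Sunday.
Next Wednesday: Dec 3 2014.
The following Thursday is Dec 4 2014.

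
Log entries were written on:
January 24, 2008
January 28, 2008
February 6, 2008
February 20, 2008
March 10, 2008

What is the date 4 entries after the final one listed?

Gaps: 4, 9, 14, 19 days — each gap is 5 larger than the previous one.
Next gap: 24 days. March 10, 2008 + 24 days = April 3, 2008.
Next gap: 29 days. April 3, 2008 + 29 days = May 2, 2008.
Next gap: 34 days. May 2, 2008 + 34 days = June 5, 2008.
Next gap: 39 days. June 5, 2008 + 39 days = July 14, 2008.

July 14, 2008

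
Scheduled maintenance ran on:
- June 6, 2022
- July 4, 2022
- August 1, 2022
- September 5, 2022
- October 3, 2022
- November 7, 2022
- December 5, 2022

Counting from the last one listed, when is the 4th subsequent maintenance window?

These are Mondays at 28- or 35-day spacing (28, 28, 35, 28, 35, 28).
The pattern: 1st Monday of the month.
1st Monday of January 2023: January 2, 2023.
1st Monday of February 2023: February 6, 2023.
March 2023 — 1st Monday is March 6, 2023.
1st Monday of April 2023: April 3, 2023.

April 3, 2023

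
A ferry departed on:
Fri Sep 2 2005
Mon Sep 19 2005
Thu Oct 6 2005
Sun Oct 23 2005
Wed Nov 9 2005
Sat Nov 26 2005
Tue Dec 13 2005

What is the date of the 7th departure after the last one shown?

The spacing is 17, 17, 17, 17, 17, 17 days — always 17 days.
Tue Dec 13 2005 + 17 days = Fri Dec 30 2005.
Fri Dec 30 2005 + 17 days = Mon Jan 16 2006.
Mon Jan 16 2006 + 17 days = Thu Feb 2 2006.
Thu Feb 2 2006 + 17 days = Sun Feb 19 2006.
Sun Feb 19 2006 + 17 days = Wed Mar 8 2006.
Wed Mar 8 2006 + 17 days = Sat Mar 25 2006.
Sat Mar 25 2006 + 17 days = Tue Apr 11 2006.

Tue Apr 11 2006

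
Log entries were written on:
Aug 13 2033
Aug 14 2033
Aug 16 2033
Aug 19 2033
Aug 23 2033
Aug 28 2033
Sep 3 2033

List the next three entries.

Sep 10 2033, Sep 18 2033, Sep 27 2033

Intervals are 1, 2, 3, 4, 5, 6 days — an arithmetic progression with common difference 1.
Next gap: 7 days. Sep 3 2033 + 7 days = Sep 10 2033.
Next gap: 8 days. Sep 10 2033 + 8 days = Sep 18 2033.
Next gap: 9 days. Sep 18 2033 + 9 days = Sep 27 2033.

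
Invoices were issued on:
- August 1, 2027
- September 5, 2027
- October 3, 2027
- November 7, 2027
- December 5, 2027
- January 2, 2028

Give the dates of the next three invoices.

Gaps: 35, 28, 35, 28, 28 days — a mix of 28 and 35. Every date is a Sunday.
Each is the 1st Sunday of its month.
February 2028 — 1st Sunday is February 6, 2028.
March 2028 — 1st Sunday is March 5, 2028.
April 2028 — 1st Sunday is April 2, 2028.

February 6, 2028; March 5, 2028; April 2, 2028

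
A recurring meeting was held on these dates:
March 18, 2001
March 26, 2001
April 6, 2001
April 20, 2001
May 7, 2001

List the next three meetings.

May 27, 2001; June 19, 2001; July 15, 2001

Intervals are 8, 11, 14, 17 days — an arithmetic progression with common difference 3.
Next gap: 20 days. May 7, 2001 + 20 days = May 27, 2001.
Next gap: 23 days. May 27, 2001 + 23 days = June 19, 2001.
Next gap: 26 days. June 19, 2001 + 26 days = July 15, 2001.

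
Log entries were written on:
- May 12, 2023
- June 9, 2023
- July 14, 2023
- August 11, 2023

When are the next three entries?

September 8, 2023; October 13, 2023; November 10, 2023

These are Fridays at 28- or 35-day spacing (28, 35, 28).
The pattern: 2nd Friday of the month.
September 2023 — 2nd Friday is September 8, 2023.
2nd Friday of October 2023: October 13, 2023.
2nd Friday of November 2023: November 10, 2023.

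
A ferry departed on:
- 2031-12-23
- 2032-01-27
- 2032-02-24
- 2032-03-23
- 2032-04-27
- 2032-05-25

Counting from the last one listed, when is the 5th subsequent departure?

2032-10-26

These are Tuesdays at 28- or 35-day spacing (35, 28, 28, 35, 28).
The pattern: 4th Tuesday of the month.
4th Tuesday of June 2032: 2032-06-22.
4th Tuesday of July 2032: 2032-07-27.
August 2032 — 4th Tuesday is 2032-08-24.
4th Tuesday of September 2032: 2032-09-28.
4th Tuesday of October 2032: 2032-10-26.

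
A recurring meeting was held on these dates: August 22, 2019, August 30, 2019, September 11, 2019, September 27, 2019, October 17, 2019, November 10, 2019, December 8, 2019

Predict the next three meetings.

Gaps: 8, 12, 16, 20, 24, 28 days — each gap is 4 larger than the previous one.
Next gap: 32 days. December 8, 2019 + 32 days = January 9, 2020.
Next gap: 36 days. January 9, 2020 + 36 days = February 14, 2020.
Next gap: 40 days. February 14, 2020 + 40 days = March 25, 2020.

January 9, 2020; February 14, 2020; March 25, 2020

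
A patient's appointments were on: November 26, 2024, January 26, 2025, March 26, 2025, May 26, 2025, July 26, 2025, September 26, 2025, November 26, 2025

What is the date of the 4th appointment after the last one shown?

The day-of-month is always 26 (61, 59, 61, 61, 62, 61 days between events).
So this recurs on the 26th of every 2 months.
Next: January 2026 → January 26, 2026.
March 2026: March 26, 2026.
Next: May 2026 → May 26, 2026.
Next: July 2026 → July 26, 2026.

July 26, 2026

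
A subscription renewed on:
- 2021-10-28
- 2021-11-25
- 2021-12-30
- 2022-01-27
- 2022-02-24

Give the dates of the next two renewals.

All Thursdays; the gaps (28, 35, 28, 28) vary with month length.
This is the last Thursday of each month.
Last Thursday of March 2022: 2022-03-31.
Last Thursday of April 2022: 2022-04-28.

2022-03-31, 2022-04-28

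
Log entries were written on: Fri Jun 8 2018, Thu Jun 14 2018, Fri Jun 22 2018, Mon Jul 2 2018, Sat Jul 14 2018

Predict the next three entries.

Intervals are 6, 8, 10, 12 days — an arithmetic progression with common difference 2.
Next gap: 14 days. Sat Jul 14 2018 + 14 days = Sat Jul 28 2018.
Next gap: 16 days. Sat Jul 28 2018 + 16 days = Mon Aug 13 2018.
Next gap: 18 days. Mon Aug 13 2018 + 18 days = Fri Aug 31 2018.

Sat Jul 28 2018, Mon Aug 13 2018, Fri Aug 31 2018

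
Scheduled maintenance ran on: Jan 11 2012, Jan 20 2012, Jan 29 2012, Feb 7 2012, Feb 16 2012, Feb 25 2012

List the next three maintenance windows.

The spacing is 9, 9, 9, 9, 9 days — always 9 days.
Feb 25 2012 + 9 days = Mar 5 2012.
Mar 5 2012 + 9 days = Mar 14 2012.
Mar 14 2012 + 9 days = Mar 23 2012.

Mar 5 2012, Mar 14 2012, Mar 23 2012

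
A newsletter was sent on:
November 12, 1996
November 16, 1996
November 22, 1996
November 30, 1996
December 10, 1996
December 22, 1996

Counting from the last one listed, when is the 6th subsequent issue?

The spacing grows by 2 each time: 4, 6, 8, 10, 12 days.
Next gap: 14 days. December 22, 1996 + 14 days = January 5, 1997.
Next gap: 16 days. January 5, 1997 + 16 days = January 21, 1997.
Next gap: 18 days. January 21, 1997 + 18 days = February 8, 1997.
Next gap: 20 days. February 8, 1997 + 20 days = February 28, 1997.
Next gap: 22 days. February 28, 1997 + 22 days = March 22, 1997.
Next gap: 24 days. March 22, 1997 + 24 days = April 15, 1997.

April 15, 1997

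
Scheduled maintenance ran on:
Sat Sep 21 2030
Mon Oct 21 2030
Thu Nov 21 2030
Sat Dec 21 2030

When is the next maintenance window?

Tue Jan 21 2031

Gaps: 30, 31, 30 days — not constant. Every event is on the 21st of the month.
Pattern: the 21st of each month.
Next: January 2031 → Tue Jan 21 2031.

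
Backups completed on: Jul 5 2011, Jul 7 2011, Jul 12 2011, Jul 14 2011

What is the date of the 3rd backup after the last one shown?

Jul 26 2011

The gap pattern 2, 5, 2 repeats every 2 events.
These are the Tuesdays and Thursdays of each week.
The following Tuesday is Jul 19 2011.
Next Thursday: Jul 21 2011.
The following Tuesday is Jul 26 2011.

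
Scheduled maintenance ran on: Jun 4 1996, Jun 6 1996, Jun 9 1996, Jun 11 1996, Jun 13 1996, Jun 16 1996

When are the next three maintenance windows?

Every event lands on a Tuesday or Thursday or Sunday (gaps cycle 2, 3, 2, 2, 3).
So the schedule is: every Tuesday, Thursday and Sunday.
The following Tuesday is Jun 18 1996.
Next Thursday: Jun 20 1996.
The following Sunday is Jun 23 1996.

Jun 18 1996, Jun 20 1996, Jun 23 1996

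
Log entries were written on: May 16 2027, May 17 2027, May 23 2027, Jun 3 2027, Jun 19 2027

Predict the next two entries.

The spacing grows by 5 each time: 1, 6, 11, 16 days.
Next gap: 21 days. Jun 19 2027 + 21 days = Jul 10 2027.
Next gap: 26 days. Jul 10 2027 + 26 days = Aug 5 2027.

Jul 10 2027, Aug 5 2027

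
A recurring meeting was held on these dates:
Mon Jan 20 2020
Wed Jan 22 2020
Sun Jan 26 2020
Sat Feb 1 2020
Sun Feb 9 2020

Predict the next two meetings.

Wed Feb 19 2020, Mon Mar 2 2020

Gaps: 2, 4, 6, 8 days — each gap is 2 larger than the previous one.
Next gap: 10 days. Sun Feb 9 2020 + 10 days = Wed Feb 19 2020.
Next gap: 12 days. Wed Feb 19 2020 + 12 days = Mon Mar 2 2020.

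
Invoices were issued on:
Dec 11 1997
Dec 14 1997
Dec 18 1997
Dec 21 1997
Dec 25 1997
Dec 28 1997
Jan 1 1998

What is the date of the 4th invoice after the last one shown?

Jan 15 1998

Gaps: 3, 4, 3, 4, 3, 4 days — not constant, but cyclic with period 2.
The events fall on every Thursday and Sunday.
Next Sunday: Jan 4 1998.
The following Thursday is Jan 8 1998.
Next Sunday: Jan 11 1998.
Next Thursday: Jan 15 1998.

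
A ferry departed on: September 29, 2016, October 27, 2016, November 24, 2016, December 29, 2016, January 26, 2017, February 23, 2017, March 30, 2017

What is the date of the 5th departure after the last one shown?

Every date is a Thursday; gaps 28, 28, 35, 28, 28, 35 days.
Each is the last Thursday of its month (at least one falls on the 29th or later, ruling out '4th Thursday').
Last Thursday of April 2017: April 27, 2017.
Last Thursday of May 2017: May 25, 2017.
Last Thursday of June 2017: June 29, 2017.
July 2017 ends with Thursday July 27, 2017.
August 2017 ends with Thursday August 31, 2017.

August 31, 2017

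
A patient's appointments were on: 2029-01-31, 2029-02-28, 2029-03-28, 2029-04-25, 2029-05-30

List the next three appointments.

2029-06-27, 2029-07-25, 2029-08-29

All Wednesdays; the gaps (28, 28, 28, 35) vary with month length.
This is the last Wednesday of each month.
June 2029 ends with Wednesday 2029-06-27.
Last Wednesday of July 2029: 2029-07-25.
August 2029 ends with Wednesday 2029-08-29.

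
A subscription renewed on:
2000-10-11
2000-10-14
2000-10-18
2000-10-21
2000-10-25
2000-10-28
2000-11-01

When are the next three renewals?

Gaps: 3, 4, 3, 4, 3, 4 days — not constant, but cyclic with period 2.
The events fall on every Wednesday and Saturday.
Next Saturday: 2000-11-04.
The following Wednesday is 2000-11-08.
The following Saturday is 2000-11-11.

2000-11-04, 2000-11-08, 2000-11-11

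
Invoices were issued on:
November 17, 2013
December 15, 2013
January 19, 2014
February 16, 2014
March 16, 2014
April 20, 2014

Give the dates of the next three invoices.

May 18, 2014; June 15, 2014; July 20, 2014

These are Sundays at 28- or 35-day spacing (28, 35, 28, 28, 35).
The pattern: 3rd Sunday of the month.
May 2014 — 3rd Sunday is May 18, 2014.
3rd Sunday of June 2014: June 15, 2014.
July 2014 — 3rd Sunday is July 20, 2014.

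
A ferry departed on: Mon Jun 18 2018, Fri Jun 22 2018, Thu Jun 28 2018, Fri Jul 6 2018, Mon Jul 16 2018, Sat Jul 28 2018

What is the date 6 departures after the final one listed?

The spacing grows by 2 each time: 4, 6, 8, 10, 12 days.
Next gap: 14 days. Sat Jul 28 2018 + 14 days = Sat Aug 11 2018.
Next gap: 16 days. Sat Aug 11 2018 + 16 days = Mon Aug 27 2018.
Next gap: 18 days. Mon Aug 27 2018 + 18 days = Fri Sep 14 2018.
Next gap: 20 days. Fri Sep 14 2018 + 20 days = Thu Oct 4 2018.
Next gap: 22 days. Thu Oct 4 2018 + 22 days = Fri Oct 26 2018.
Next gap: 24 days. Fri Oct 26 2018 + 24 days = Mon Nov 19 2018.

Mon Nov 19 2018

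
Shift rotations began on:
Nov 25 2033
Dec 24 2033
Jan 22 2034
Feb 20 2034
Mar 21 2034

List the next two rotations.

The spacing is 29, 29, 29, 29 days — always 29 days.
Mar 21 2034 + 29 days = Apr 19 2034.
Apr 19 2034 + 29 days = May 18 2034.

Apr 19 2034, May 18 2034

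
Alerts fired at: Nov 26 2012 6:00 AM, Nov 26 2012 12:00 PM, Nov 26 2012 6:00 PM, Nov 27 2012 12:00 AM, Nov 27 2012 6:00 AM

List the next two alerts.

Gaps: 6, 6, 6, 6 hours — each event is 6 hours after the previous one.
Nov 27 2012 6:00 AM + 6 h = Nov 27 2012 12:00 PM.
Nov 27 2012 12:00 PM + 6 h = Nov 27 2012 6:00 PM.

Nov 27 2012 12:00 PM, Nov 27 2012 6:00 PM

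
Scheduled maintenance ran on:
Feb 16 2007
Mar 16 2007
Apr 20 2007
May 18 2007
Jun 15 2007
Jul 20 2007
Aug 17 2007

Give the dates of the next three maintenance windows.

These are Fridays at 28- or 35-day spacing (28, 35, 28, 28, 35, 28).
The pattern: 3rd Friday of the month.
September 2007 — 3rd Friday is Sep 21 2007.
3rd Friday of October 2007: Oct 19 2007.
November 2007 — 3rd Friday is Nov 16 2007.

Sep 21 2007, Oct 19 2007, Nov 16 2007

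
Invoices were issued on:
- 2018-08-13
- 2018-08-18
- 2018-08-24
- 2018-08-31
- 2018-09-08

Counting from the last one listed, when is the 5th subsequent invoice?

2018-11-02

The spacing grows by 1 each time: 5, 6, 7, 8 days.
Next gap: 9 days. 2018-09-08 + 9 days = 2018-09-17.
Next gap: 10 days. 2018-09-17 + 10 days = 2018-09-27.
Next gap: 11 days. 2018-09-27 + 11 days = 2018-10-08.
Next gap: 12 days. 2018-10-08 + 12 days = 2018-10-20.
Next gap: 13 days. 2018-10-20 + 13 days = 2018-11-02.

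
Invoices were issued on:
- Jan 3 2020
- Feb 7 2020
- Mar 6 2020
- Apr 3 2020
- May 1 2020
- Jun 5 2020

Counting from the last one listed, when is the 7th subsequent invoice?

Jan 1 2021

Gaps: 35, 28, 28, 28, 35 days — a mix of 28 and 35. Every date is a Friday.
Each is the 1st Friday of its month.
1st Friday of July 2020: Jul 3 2020.
1st Friday of August 2020: Aug 7 2020.
September 2020 — 1st Friday is Sep 4 2020.
October 2020 — 1st Friday is Oct 2 2020.
1st Friday of November 2020: Nov 6 2020.
December 2020 — 1st Friday is Dec 4 2020.
1st Friday of January 2021: Jan 1 2021.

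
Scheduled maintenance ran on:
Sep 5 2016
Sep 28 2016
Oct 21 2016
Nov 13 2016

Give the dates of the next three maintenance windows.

Every event comes 23 days after the last (23, 23, 23).
Nov 13 2016 + 23 days = Dec 6 2016.
Dec 6 2016 + 23 days = Dec 29 2016.
Dec 29 2016 + 23 days = Jan 21 2017.

Dec 6 2016, Dec 29 2016, Jan 21 2017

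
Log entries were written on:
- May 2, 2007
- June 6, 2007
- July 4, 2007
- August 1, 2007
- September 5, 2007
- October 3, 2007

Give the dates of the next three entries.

November 7, 2007; December 5, 2007; January 2, 2008

Gaps: 35, 28, 28, 35, 28 days — a mix of 28 and 35. Every date is a Wednesday.
Each is the 1st Wednesday of its month.
November 2007 — 1st Wednesday is November 7, 2007.
1st Wednesday of December 2007: December 5, 2007.
1st Wednesday of January 2008: January 2, 2008.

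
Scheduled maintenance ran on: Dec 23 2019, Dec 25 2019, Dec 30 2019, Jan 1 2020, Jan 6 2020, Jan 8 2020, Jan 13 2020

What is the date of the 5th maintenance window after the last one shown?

Jan 29 2020

The gap pattern 2, 5, 2, 5, 2, 5 repeats every 2 events.
These are the Mondays and Wednesdays of each week.
The following Wednesday is Jan 15 2020.
The following Monday is Jan 20 2020.
The following Wednesday is Jan 22 2020.
The following Monday is Jan 27 2020.
Next Wednesday: Jan 29 2020.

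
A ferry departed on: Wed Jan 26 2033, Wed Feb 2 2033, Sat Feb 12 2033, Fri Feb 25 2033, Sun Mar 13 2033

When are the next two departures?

Fri Apr 1 2033, Sat Apr 23 2033

The spacing grows by 3 each time: 7, 10, 13, 16 days.
Next gap: 19 days. Sun Mar 13 2033 + 19 days = Fri Apr 1 2033.
Next gap: 22 days. Fri Apr 1 2033 + 22 days = Sat Apr 23 2033.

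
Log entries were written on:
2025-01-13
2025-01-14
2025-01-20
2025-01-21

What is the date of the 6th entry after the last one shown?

2025-02-11

Gaps: 1, 6, 1 days — not constant, but cyclic with period 2.
The events fall on every Monday and Tuesday.
The following Monday is 2025-01-27.
The following Tuesday is 2025-01-28.
Next Monday: 2025-02-03.
The following Tuesday is 2025-02-04.
The following Monday is 2025-02-10.
The following Tuesday is 2025-02-11.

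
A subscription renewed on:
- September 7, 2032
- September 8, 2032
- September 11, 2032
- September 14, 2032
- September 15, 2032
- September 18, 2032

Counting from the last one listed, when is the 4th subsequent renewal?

Gaps: 1, 3, 3, 1, 3 days — not constant, but cyclic with period 3.
The events fall on every Tuesday, Wednesday and Saturday.
The following Tuesday is September 21, 2032.
The following Wednesday is September 22, 2032.
The following Saturday is September 25, 2032.
The following Tuesday is September 28, 2032.

September 28, 2032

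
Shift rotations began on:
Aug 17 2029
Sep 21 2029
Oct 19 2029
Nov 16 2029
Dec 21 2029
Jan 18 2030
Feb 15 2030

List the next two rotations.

These are Fridays at 28- or 35-day spacing (35, 28, 28, 35, 28, 28).
The pattern: 3rd Friday of the month.
March 2030 — 3rd Friday is Mar 15 2030.
April 2030 — 3rd Friday is Apr 19 2030.

Mar 15 2030, Apr 19 2030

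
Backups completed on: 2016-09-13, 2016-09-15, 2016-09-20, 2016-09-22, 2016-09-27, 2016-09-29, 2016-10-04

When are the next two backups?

2016-10-06, 2016-10-11

Every event lands on a Tuesday or Thursday (gaps cycle 2, 5, 2, 5, 2, 5).
So the schedule is: every Tuesday and Thursday.
Next Thursday: 2016-10-06.
Next Tuesday: 2016-10-11.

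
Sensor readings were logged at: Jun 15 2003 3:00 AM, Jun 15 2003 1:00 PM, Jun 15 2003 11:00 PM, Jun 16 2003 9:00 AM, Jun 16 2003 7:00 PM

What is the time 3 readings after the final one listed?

Jun 18 2003 1:00 AM

The interval is a steady 10 hours (10, 10, 10, 10).
Jun 16 2003 7:00 PM + 10 h = Jun 17 2003 5:00 AM.
Jun 17 2003 5:00 AM + 10 h = Jun 17 2003 3:00 PM.
Jun 17 2003 3:00 PM + 10 h = Jun 18 2003 1:00 AM.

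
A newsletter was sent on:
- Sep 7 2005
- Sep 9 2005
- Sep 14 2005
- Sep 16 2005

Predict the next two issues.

The gap pattern 2, 5, 2 repeats every 2 events.
These are the Wednesdays and Fridays of each week.
The following Wednesday is Sep 21 2005.
Next Friday: Sep 23 2005.

Sep 21 2005, Sep 23 2005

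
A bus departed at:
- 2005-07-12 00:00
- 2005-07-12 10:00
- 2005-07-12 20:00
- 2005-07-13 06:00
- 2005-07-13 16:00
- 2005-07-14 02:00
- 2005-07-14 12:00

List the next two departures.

2005-07-14 22:00, 2005-07-15 08:00

The interval is a steady 10 hours (10, 10, 10, 10, 10, 10).
2005-07-14 12:00 + 10 h = 2005-07-14 22:00.
2005-07-14 22:00 + 10 h = 2005-07-15 08:00.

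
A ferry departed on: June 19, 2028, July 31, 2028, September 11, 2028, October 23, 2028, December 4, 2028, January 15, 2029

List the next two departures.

Every event comes 42 days after the last (42, 42, 42, 42, 42).
January 15, 2029 + 42 days = February 26, 2029.
February 26, 2029 + 42 days = April 9, 2029.

February 26, 2029; April 9, 2029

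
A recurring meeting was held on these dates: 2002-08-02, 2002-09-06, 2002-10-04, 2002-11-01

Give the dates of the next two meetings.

Gaps: 35, 28, 28 days — a mix of 28 and 35. Every date is a Friday.
Each is the 1st Friday of its month.
1st Friday of December 2002: 2002-12-06.
1st Friday of January 2003: 2003-01-03.

2002-12-06, 2003-01-03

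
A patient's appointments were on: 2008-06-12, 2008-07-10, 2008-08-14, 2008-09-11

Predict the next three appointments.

2008-10-09, 2008-11-13, 2008-12-11

Gaps: 28, 35, 28 days — a mix of 28 and 35. Every date is a Thursday.
Each is the 2nd Thursday of its month.
October 2008 — 2nd Thursday is 2008-10-09.
2nd Thursday of November 2008: 2008-11-13.
2nd Thursday of December 2008: 2008-12-11.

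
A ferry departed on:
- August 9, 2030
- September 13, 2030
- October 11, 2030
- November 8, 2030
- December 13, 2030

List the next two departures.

All dates are Fridays, 35, 28, 28, 35 days apart.
Specifically, the 2nd Friday of each month.
2nd Friday of January 2031: January 10, 2031.
February 2031 — 2nd Friday is February 14, 2031.

January 10, 2031; February 14, 2031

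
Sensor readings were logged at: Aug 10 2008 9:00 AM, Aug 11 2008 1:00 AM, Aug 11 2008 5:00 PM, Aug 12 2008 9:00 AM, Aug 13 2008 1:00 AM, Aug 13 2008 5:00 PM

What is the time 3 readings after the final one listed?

Spacing: 16, 16, 16, 16, 16 h — constant 16 h.
Aug 13 2008 5:00 PM + 16 h = Aug 14 2008 9:00 AM.
Aug 14 2008 9:00 AM + 16 h = Aug 15 2008 1:00 AM.
Aug 15 2008 1:00 AM + 16 h = Aug 15 2008 5:00 PM.

Aug 15 2008 5:00 PM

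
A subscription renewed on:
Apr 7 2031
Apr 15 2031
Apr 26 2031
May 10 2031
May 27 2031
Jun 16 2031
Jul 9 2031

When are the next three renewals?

Aug 4 2031, Sep 2 2031, Oct 4 2031

The spacing grows by 3 each time: 8, 11, 14, 17, 20, 23 days.
Next gap: 26 days. Jul 9 2031 + 26 days = Aug 4 2031.
Next gap: 29 days. Aug 4 2031 + 29 days = Sep 2 2031.
Next gap: 32 days. Sep 2 2031 + 32 days = Oct 4 2031.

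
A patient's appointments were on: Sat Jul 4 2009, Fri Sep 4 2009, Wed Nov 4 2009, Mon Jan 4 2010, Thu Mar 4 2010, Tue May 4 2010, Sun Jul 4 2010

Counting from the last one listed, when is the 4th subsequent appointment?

Fri Mar 4 2011

The day-of-month is always 4 (62, 61, 61, 59, 61, 61 days between events).
So this recurs on the 4th of every 2 months.
September 2010: Sat Sep 4 2010.
Next: November 2010 → Thu Nov 4 2010.
Next: January 2011 → Tue Jan 4 2011.
Next: March 2011 → Fri Mar 4 2011.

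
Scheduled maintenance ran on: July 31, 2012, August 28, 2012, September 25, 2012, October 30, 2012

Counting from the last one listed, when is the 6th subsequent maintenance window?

Every date is a Tuesday; gaps 28, 28, 35 days.
Each is the last Tuesday of its month (at least one falls on the 29th or later, ruling out '4th Tuesday').
November 2012 ends with Tuesday November 27, 2012.
December 2012 ends with Tuesday December 25, 2012.
January 2013 ends with Tuesday January 29, 2013.
February 2013 ends with Tuesday February 26, 2013.
March 2013 ends with Tuesday March 26, 2013.
April 2013 ends with Tuesday April 30, 2013.

April 30, 2013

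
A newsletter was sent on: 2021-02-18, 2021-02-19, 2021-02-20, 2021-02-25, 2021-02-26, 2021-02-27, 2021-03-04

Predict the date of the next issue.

2021-03-05

Gaps: 1, 1, 5, 1, 1, 5 days — not constant, but cyclic with period 3.
The events fall on every Thursday, Friday and Saturday.
The following Friday is 2021-03-05.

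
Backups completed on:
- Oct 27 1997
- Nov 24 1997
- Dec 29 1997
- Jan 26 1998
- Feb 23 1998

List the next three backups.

These are Mondays with 28, 35, 28, 28-day gaps.
Each is the final Monday of its month — Dec 29 1997 is past the 28th, so '4th Monday' doesn't fit.
Last Monday of March 1998: Mar 30 1998.
Last Monday of April 1998: Apr 27 1998.
Last Monday of May 1998: May 25 1998.

Mar 30 1998, Apr 27 1998, May 25 1998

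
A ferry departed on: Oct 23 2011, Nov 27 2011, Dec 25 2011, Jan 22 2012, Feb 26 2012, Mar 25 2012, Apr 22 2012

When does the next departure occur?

May 27 2012

All dates are Sundays, 35, 28, 28, 35, 28, 28 days apart.
Specifically, the 4th Sunday of each month.
4th Sunday of May 2012: May 27 2012.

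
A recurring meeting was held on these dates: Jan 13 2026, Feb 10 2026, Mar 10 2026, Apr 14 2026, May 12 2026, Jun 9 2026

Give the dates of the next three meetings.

Jul 14 2026, Aug 11 2026, Sep 8 2026

Gaps: 28, 28, 35, 28, 28 days — a mix of 28 and 35. Every date is a Tuesday.
Each is the 2nd Tuesday of its month.
July 2026 — 2nd Tuesday is Jul 14 2026.
2nd Tuesday of August 2026: Aug 11 2026.
September 2026 — 2nd Tuesday is Sep 8 2026.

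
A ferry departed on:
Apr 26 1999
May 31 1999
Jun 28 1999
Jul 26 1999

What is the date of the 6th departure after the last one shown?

These are Mondays with 35, 28, 28-day gaps.
Each is the final Monday of its month — May 31 1999 is past the 28th, so '4th Monday' doesn't fit.
August 1999 ends with Monday Aug 30 1999.
September 1999 ends with Monday Sep 27 1999.
Last Monday of October 1999: Oct 25 1999.
Last Monday of November 1999: Nov 29 1999.
Last Monday of December 1999: Dec 27 1999.
Last Monday of January 2000: Jan 31 2000.

Jan 31 2000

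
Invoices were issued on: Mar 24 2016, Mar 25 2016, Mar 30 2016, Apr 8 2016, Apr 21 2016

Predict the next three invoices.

May 8 2016, May 29 2016, Jun 23 2016

Intervals are 1, 5, 9, 13 days — an arithmetic progression with common difference 4.
Next gap: 17 days. Apr 21 2016 + 17 days = May 8 2016.
Next gap: 21 days. May 8 2016 + 21 days = May 29 2016.
Next gap: 25 days. May 29 2016 + 25 days = Jun 23 2016.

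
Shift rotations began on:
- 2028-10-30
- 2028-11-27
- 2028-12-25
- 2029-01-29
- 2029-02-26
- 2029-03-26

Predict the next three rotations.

Every date is a Monday; gaps 28, 28, 35, 28, 28 days.
Each is the last Monday of its month (at least one falls on the 29th or later, ruling out '4th Monday').
Last Monday of April 2029: 2029-04-30.
Last Monday of May 2029: 2029-05-28.
Last Monday of June 2029: 2029-06-25.

2029-04-30, 2029-05-28, 2029-06-25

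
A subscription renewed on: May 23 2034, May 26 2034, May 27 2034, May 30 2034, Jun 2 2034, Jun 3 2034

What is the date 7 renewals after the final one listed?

The gap pattern 3, 1, 3, 3, 1 repeats every 3 events.
These are the Tuesdays, Fridays and Saturdays of each week.
The following Tuesday is Jun 6 2034.
Next Friday: Jun 9 2034.
The following Saturday is Jun 10 2034.
The following Tuesday is Jun 13 2034.
The following Friday is Jun 16 2034.
Next Saturday: Jun 17 2034.
Next Tuesday: Jun 20 2034.

Jun 20 2034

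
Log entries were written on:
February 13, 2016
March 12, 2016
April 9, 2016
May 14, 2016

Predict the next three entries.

June 11, 2016; July 9, 2016; August 13, 2016

Gaps: 28, 28, 35 days — a mix of 28 and 35. Every date is a Saturday.
Each is the 2nd Saturday of its month.
2nd Saturday of June 2016: June 11, 2016.
July 2016 — 2nd Saturday is July 9, 2016.
August 2016 — 2nd Saturday is August 13, 2016.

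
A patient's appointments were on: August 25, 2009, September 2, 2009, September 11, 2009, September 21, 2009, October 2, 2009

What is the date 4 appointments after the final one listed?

November 25, 2009

The spacing grows by 1 each time: 8, 9, 10, 11 days.
Next gap: 12 days. October 2, 2009 + 12 days = October 14, 2009.
Next gap: 13 days. October 14, 2009 + 13 days = October 27, 2009.
Next gap: 14 days. October 27, 2009 + 14 days = November 10, 2009.
Next gap: 15 days. November 10, 2009 + 15 days = November 25, 2009.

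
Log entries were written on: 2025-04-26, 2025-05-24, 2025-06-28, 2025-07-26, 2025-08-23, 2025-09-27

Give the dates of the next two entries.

All dates are Saturdays, 28, 35, 28, 28, 35 days apart.
Specifically, the 4th Saturday of each month.
4th Saturday of October 2025: 2025-10-25.
4th Saturday of November 2025: 2025-11-22.

2025-10-25, 2025-11-22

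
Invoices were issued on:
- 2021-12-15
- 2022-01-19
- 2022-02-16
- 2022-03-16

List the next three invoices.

2022-04-20, 2022-05-18, 2022-06-15

Gaps: 35, 28, 28 days — a mix of 28 and 35. Every date is a Wednesday.
Each is the 3rd Wednesday of its month.
April 2022 — 3rd Wednesday is 2022-04-20.
May 2022 — 3rd Wednesday is 2022-05-18.
3rd Wednesday of June 2022: 2022-06-15.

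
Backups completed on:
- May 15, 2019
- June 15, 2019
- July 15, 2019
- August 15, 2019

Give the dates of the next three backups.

September 15, 2019; October 15, 2019; November 15, 2019

Gaps: 31, 30, 31 days — not constant. Every event is on the 15th of the month.
Pattern: the 15th of each month.
Next: September 2019 → September 15, 2019.
Next: October 2019 → October 15, 2019.
Next: November 2019 → November 15, 2019.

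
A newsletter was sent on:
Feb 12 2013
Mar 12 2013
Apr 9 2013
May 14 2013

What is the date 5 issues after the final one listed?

All dates are Tuesdays, 28, 28, 35 days apart.
Specifically, the 2nd Tuesday of each month.
June 2013 — 2nd Tuesday is Jun 11 2013.
July 2013 — 2nd Tuesday is Jul 9 2013.
2nd Tuesday of August 2013: Aug 13 2013.
September 2013 — 2nd Tuesday is Sep 10 2013.
2nd Tuesday of October 2013: Oct 8 2013.

Oct 8 2013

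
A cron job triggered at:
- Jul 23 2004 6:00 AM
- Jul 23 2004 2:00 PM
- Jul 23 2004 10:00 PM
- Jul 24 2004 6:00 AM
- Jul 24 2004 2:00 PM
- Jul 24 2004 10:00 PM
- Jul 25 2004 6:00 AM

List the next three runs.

Jul 25 2004 2:00 PM, Jul 25 2004 10:00 PM, Jul 26 2004 6:00 AM

Spacing: 8, 8, 8, 8, 8, 8 h — constant 8 h.
Jul 25 2004 6:00 AM + 8 h = Jul 25 2004 2:00 PM.
Jul 25 2004 2:00 PM + 8 h = Jul 25 2004 10:00 PM.
Jul 25 2004 10:00 PM + 8 h = Jul 26 2004 6:00 AM.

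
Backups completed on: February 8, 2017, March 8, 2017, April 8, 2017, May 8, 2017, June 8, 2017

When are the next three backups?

July 8, 2017; August 8, 2017; September 8, 2017

Gaps: 28, 31, 30, 31 days — not constant. Every event is on the 8th of the month.
Pattern: the 8th of each month.
July 2017: July 8, 2017.
Next: August 2017 → August 8, 2017.
September 2017: September 8, 2017.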